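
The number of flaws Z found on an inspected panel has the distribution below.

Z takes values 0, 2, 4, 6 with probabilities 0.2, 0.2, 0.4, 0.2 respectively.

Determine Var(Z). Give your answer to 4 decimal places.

E[Z] = (0)(0.2) + (2)(0.2) + (4)(0.4) + (6)(0.2) = 3.2
E[Z²] = (0)²(0.2) + (2)²(0.2) + (4)²(0.4) + (6)²(0.2) = 14.4
Var(Z) = E[Z²] − (E[Z])² = 14.4 − (3.2)² = 4.16

4.1600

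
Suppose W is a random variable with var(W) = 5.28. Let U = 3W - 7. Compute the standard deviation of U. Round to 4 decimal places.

var(3W - 7) = (3)²·5.28 = 47.52
sd(U) = √47.52 ≈ 6.8935

6.8935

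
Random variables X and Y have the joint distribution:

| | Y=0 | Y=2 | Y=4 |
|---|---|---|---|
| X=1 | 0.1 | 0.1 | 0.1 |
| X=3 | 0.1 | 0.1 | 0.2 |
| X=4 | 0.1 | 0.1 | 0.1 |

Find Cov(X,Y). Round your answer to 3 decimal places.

E[X] = 2.7,  E[Y] = 2.2
E[XY] = 6
Cov(X,Y) = E[XY] − E[X]E[Y] = 6 − (2.7)(2.2) = 0.06

0.060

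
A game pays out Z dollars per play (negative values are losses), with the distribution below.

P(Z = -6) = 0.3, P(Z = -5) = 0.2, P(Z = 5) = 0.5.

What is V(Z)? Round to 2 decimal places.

28.21

E[Z] = (-6)(0.3) + (-5)(0.2) + (5)(0.5) = -0.3
E[Z²] = (-6)²(0.3) + (-5)²(0.2) + (5)²(0.5) = 28.3
V(Z) = E[Z²] − (E[Z])² = 28.3 − (-0.3)² = 28.21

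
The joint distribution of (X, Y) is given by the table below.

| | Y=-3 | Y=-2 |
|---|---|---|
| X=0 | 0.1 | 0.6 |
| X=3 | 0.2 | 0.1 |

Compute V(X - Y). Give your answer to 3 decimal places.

2.760

E[X] = 0.9,  E[Y] = -2.3,  E[XY] = -2.4
V(X) = 2.7 − (0.9)² = 1.89;  V(Y) = 5.5 − (-2.3)² = 0.21
cov(X,Y) = -2.4 − (0.9)(-2.3) = -0.33
V(X - Y) = (1)²·1.89 + (-1)²·0.21 + 2·(1)·(-1)·-0.33 = 2.76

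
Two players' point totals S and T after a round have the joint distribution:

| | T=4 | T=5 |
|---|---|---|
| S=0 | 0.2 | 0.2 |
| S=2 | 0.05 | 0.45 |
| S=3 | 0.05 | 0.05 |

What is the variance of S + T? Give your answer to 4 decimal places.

1.7000

E[S] = 1.3,  E[T] = 4.7,  E[ST] = 6.25
Var(S) = 2.9 − (1.3)² = 1.21;  Var(T) = 22.3 − (4.7)² = 0.21
Cov(S,T) = 6.25 − (1.3)(4.7) = 0.14
Var(S + T) = (1)²·1.21 + (1)²·0.21 + 2·(1)·(1)·0.14 = 1.7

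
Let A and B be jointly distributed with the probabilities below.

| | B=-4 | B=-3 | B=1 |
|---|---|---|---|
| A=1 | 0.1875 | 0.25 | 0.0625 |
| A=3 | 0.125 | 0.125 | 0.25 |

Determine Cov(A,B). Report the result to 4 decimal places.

0.8125

E[A] = 2,  E[B] = -2.0625
E[AB] = -3.3125
Cov(A,B) = E[AB] − E[A]E[B] = -3.3125 − (2)(-2.0625) = 0.8125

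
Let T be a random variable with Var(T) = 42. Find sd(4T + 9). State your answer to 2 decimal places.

25.92

Var(4T + 9) = (4)²·42 = 672
sd(4T + 9) = √672 ≈ 25.92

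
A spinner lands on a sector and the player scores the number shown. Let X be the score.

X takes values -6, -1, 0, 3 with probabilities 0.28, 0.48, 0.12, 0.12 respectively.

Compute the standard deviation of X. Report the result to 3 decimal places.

2.898

E[X] = (-6)(0.28) + (-1)(0.48) + (0)(0.12) + (3)(0.12) = -1.8
E[X²] = (-6)²(0.28) + (-1)²(0.48) + (0)²(0.12) + (3)²(0.12) = 11.64
var(X) = E[X²] − (E[X])² = 11.64 − (-1.8)² = 8.4
SD(X) = √8.4 ≈ 2.898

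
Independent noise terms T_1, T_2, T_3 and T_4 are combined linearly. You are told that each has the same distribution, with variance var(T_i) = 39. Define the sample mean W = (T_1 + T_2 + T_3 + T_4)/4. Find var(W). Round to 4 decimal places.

9.7500

By independence, var(W) = (0.25)²var(T_1) + (0.25)²var(T_2) + (0.25)²var(T_3) + (0.25)²var(T_4)
= (0.25)²·39 + (0.25)²·39 + (0.25)²·39 + (0.25)²·39 = 9.75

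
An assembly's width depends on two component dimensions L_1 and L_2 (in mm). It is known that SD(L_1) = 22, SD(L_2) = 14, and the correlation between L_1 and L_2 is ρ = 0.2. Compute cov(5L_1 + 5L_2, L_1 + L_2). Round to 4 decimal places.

4016.0000

V(L_1) = (22)² = 484;  V(L_2) = (14)² = 196
cov(L_1,L_2) = ρ·SD(L_1)·SD(L_2) = 0.2·22·14 = 61.6
cov(5L_1 + 5L_2, L_1 + L_2) = (5)(1)V(L_1) + (5)(1)V(L_2) + [(5)(1) + (5)(1)]cov(L_1,L_2)
= 5·484 + 5·196 + 10·61.6 = 4016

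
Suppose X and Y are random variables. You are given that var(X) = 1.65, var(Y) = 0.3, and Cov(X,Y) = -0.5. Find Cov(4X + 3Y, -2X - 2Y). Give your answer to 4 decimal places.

Cov(4X + 3Y, -2X - 2Y) = (4)(-2)var(X) + (3)(-2)var(Y) + [(4)(-2) + (3)(-2)]Cov(X,Y)
= -8·1.65 + -6·0.3 + -14·-0.5 = -8

-8.0000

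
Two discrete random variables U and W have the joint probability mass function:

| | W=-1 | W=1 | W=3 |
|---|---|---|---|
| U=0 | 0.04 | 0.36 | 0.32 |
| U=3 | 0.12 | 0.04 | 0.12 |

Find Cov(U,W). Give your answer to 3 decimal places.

E[U] = 0.84,  E[W] = 1.56
E[UW] = 0.84
Cov(U,W) = E[UW] − E[U]E[W] = 0.84 − (0.84)(1.56) = -0.4704

-0.470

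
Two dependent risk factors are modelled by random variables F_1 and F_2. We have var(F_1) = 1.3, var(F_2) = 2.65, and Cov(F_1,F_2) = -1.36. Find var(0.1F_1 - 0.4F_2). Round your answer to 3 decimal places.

var(0.1F_1 - 0.4F_2) = (0.1)²·var(F_1) + (-0.4)²·var(F_2) + 2·(0.1)·(-0.4)·Cov(F_1,F_2)
= 0.01·1.3 + 0.16·2.65 + -0.08·-1.36 = 0.5458

0.546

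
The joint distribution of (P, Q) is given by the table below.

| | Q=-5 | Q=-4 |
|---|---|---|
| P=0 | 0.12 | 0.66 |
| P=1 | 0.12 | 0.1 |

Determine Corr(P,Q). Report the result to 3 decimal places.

E[P] = 0.22,  E[Q] = -4.24
E[PQ] = -1
Cov(P,Q) = E[PQ] − E[P]E[Q] = -1 − (0.22)(-4.24) = -0.0672
var(P) = 0.1716,  var(Q) = 0.1824
ρ = -0.0672 / √(0.1716·0.1824) ≈ -0.380

-0.380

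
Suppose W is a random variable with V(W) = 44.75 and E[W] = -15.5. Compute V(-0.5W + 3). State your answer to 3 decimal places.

V(-0.5W + 3) = (-0.5)²·V(W) = 0.25·44.75 = 11.1875

11.188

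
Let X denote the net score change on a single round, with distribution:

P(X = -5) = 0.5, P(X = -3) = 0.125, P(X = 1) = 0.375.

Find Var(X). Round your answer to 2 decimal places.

7.75

E[X] = (-5)(0.5) + (-3)(0.125) + (1)(0.375) = -2.5
E[X²] = (-5)²(0.5) + (-3)²(0.125) + (1)²(0.375) = 14
Var(X) = E[X²] − (E[X])² = 14 − (-2.5)² = 7.75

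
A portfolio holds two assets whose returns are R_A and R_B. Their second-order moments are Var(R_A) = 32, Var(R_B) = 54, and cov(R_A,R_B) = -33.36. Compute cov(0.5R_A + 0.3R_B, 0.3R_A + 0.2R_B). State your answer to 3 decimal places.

cov(0.5R_A + 0.3R_B, 0.3R_A + 0.2R_B) = (0.5)(0.3)Var(R_A) + (0.3)(0.2)Var(R_B) + [(0.5)(0.2) + (0.3)(0.3)]cov(R_A,R_B)
= 0.15·32 + 0.06·54 + 0.19·-33.36 = 1.7016

1.702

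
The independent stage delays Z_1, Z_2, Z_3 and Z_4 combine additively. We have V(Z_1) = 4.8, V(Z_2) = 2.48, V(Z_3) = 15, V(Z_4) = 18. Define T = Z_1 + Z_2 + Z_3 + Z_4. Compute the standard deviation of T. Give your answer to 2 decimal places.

6.35

By independence, V(T) = (1)²V(Z_1) + (1)²V(Z_2) + (1)²V(Z_3) + (1)²V(Z_4)
= (1)²·4.8 + (1)²·2.48 + (1)²·15 + (1)²·18 = 40.28
sd(T) = √40.28 ≈ 6.35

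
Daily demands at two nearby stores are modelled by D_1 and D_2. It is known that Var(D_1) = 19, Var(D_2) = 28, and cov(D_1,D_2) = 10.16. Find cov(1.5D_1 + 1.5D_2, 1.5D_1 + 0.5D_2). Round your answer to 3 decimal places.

cov(1.5D_1 + 1.5D_2, 1.5D_1 + 0.5D_2) = (1.5)(1.5)Var(D_1) + (1.5)(0.5)Var(D_2) + [(1.5)(0.5) + (1.5)(1.5)]cov(D_1,D_2)
= 2.25·19 + 0.75·28 + 3·10.16 = 94.23

94.230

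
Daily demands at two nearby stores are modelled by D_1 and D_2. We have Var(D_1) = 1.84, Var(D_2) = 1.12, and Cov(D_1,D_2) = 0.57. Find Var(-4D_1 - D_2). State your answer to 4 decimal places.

35.1200

Var(-4D_1 - D_2) = (-4)²·Var(D_1) + (-1)²·Var(D_2) + 2·(-4)·(-1)·Cov(D_1,D_2)
= 16·1.84 + 1·1.12 + 8·0.57 = 35.12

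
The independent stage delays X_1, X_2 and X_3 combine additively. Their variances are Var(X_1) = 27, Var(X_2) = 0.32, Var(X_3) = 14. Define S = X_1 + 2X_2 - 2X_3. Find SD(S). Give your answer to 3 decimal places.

9.180

By independence, Var(S) = (1)²Var(X_1) + (2)²Var(X_2) + (-2)²Var(X_3)
= (1)²·27 + (2)²·0.32 + (-2)²·14 = 84.28
SD(S) = √84.28 ≈ 9.180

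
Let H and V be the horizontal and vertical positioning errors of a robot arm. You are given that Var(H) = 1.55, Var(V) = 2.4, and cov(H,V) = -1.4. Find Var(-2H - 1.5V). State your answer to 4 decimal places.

Var(-2H - 1.5V) = (-2)²·Var(H) + (-1.5)²·Var(V) + 2·(-2)·(-1.5)·cov(H,V)
= 4·1.55 + 2.25·2.4 + 6·-1.4 = 3.2

3.2000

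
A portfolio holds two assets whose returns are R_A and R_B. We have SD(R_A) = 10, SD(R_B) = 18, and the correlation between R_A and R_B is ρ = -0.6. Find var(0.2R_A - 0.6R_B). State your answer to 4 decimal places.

var(R_A) = (10)² = 100;  var(R_B) = (18)² = 324
Cov(R_A,R_B) = ρ·SD(R_A)·SD(R_B) = -0.6·10·18 = -108
var(0.2R_A - 0.6R_B) = (0.2)²·var(R_A) + (-0.6)²·var(R_B) + 2·(0.2)·(-0.6)·Cov(R_A,R_B)
= 0.04·100 + 0.36·324 + -0.24·-108 = 146.56

146.5600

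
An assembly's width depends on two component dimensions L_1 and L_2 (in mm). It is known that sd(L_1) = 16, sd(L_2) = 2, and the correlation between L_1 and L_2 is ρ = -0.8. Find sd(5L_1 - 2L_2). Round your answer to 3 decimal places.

Var(L_1) = (16)² = 256;  Var(L_2) = (2)² = 4
cov(L_1,L_2) = ρ·sd(L_1)·sd(L_2) = -0.8·16·2 = -25.6
Var(5L_1 - 2L_2) = (5)²·Var(L_1) + (-2)²·Var(L_2) + 2·(5)·(-2)·cov(L_1,L_2)
= 25·256 + 4·4 + -20·-25.6 = 6928
sd(5L_1 - 2L_2) = √6928 ≈ 83.235

83.235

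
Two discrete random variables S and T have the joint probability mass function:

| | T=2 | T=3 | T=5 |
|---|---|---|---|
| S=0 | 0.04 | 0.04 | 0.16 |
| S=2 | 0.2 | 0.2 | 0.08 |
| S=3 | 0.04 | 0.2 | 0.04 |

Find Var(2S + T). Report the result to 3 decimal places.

4.266

E[S] = 1.8,  E[T] = 3.28,  E[ST] = 5.44
Var(S) = 4.44 − (1.8)² = 1.2;  Var(T) = 12.08 − (3.28)² = 1.3216
cov(S,T) = 5.44 − (1.8)(3.28) = -0.464
Var(2S + T) = (2)²·1.2 + (1)²·1.3216 + 2·(2)·(1)·-0.464 = 4.2656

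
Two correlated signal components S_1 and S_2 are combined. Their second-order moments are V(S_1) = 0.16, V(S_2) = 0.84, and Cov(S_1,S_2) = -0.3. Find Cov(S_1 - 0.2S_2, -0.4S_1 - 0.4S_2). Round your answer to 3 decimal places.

Cov(S_1 - 0.2S_2, -0.4S_1 - 0.4S_2) = (1)(-0.4)V(S_1) + (-0.2)(-0.4)V(S_2) + [(1)(-0.4) + (-0.2)(-0.4)]Cov(S_1,S_2)
= -0.4·0.16 + 0.08·0.84 + -0.32·-0.3 = 0.0992

0.099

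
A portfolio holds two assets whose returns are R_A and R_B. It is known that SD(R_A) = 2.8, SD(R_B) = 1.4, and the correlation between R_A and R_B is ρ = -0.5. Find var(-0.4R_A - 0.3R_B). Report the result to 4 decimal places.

var(R_A) = (2.8)² = 7.84;  var(R_B) = (1.4)² = 1.96
Cov(R_A,R_B) = ρ·SD(R_A)·SD(R_B) = -0.5·2.8·1.4 = -1.96
var(-0.4R_A - 0.3R_B) = (-0.4)²·var(R_A) + (-0.3)²·var(R_B) + 2·(-0.4)·(-0.3)·Cov(R_A,R_B)
= 0.16·7.84 + 0.09·1.96 + 0.24·-1.96 = 0.9604

0.9604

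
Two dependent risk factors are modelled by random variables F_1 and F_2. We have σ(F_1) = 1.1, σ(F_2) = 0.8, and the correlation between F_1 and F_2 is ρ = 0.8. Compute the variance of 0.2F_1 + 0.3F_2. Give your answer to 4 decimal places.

0.1905

var(F_1) = (1.1)² = 1.21;  var(F_2) = (0.8)² = 0.64
Cov(F_1,F_2) = ρ·σ(F_1)·σ(F_2) = 0.8·1.1·0.8 = 0.704
var(0.2F_1 + 0.3F_2) = (0.2)²·var(F_1) + (0.3)²·var(F_2) + 2·(0.2)·(0.3)·Cov(F_1,F_2)
= 0.04·1.21 + 0.09·0.64 + 0.12·0.704 = 0.19048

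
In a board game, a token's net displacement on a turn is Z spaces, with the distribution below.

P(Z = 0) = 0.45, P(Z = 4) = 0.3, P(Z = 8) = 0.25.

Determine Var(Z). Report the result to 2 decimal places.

10.56

E[Z] = (0)(0.45) + (4)(0.3) + (8)(0.25) = 3.2
E[Z²] = (0)²(0.45) + (4)²(0.3) + (8)²(0.25) = 20.8
Var(Z) = E[Z²] − (E[Z])² = 20.8 − (3.2)² = 10.56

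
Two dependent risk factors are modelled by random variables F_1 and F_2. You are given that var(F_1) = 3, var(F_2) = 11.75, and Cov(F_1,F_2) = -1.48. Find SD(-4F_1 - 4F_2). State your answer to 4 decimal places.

13.7346

var(-4F_1 - 4F_2) = (-4)²·var(F_1) + (-4)²·var(F_2) + 2·(-4)·(-4)·Cov(F_1,F_2)
= 16·3 + 16·11.75 + 32·-1.48 = 188.64
SD(-4F_1 - 4F_2) = √188.64 ≈ 13.7346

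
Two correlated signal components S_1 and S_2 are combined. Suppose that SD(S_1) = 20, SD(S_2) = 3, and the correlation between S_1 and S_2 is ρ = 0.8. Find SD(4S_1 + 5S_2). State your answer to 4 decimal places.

var(S_1) = (20)² = 400;  var(S_2) = (3)² = 9
Cov(S_1,S_2) = ρ·SD(S_1)·SD(S_2) = 0.8·20·3 = 48
var(4S_1 + 5S_2) = (4)²·var(S_1) + (5)²·var(S_2) + 2·(4)·(5)·Cov(S_1,S_2)
= 16·400 + 25·9 + 40·48 = 8545
SD(4S_1 + 5S_2) = √8545 ≈ 92.4392

92.4392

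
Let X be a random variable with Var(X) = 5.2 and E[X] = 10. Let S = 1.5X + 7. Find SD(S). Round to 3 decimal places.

Var(1.5X + 7) = (1.5)²·5.2 = 11.7
SD(S) = √11.7 ≈ 3.421

3.421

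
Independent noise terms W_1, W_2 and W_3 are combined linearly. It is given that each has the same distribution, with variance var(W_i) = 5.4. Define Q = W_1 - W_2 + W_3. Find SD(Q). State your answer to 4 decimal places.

4.0249

By independence, var(Q) = (1)²var(W_1) + (-1)²var(W_2) + (1)²var(W_3)
= (1)²·5.4 + (-1)²·5.4 + (1)²·5.4 = 16.2
SD(Q) = √16.2 ≈ 4.0249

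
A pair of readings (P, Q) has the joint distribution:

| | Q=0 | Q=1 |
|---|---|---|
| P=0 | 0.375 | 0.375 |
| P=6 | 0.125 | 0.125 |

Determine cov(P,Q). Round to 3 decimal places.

0.000

E[P] = 1.5,  E[Q] = 0.5
E[PQ] = 0.75
cov(P,Q) = E[PQ] − E[P]E[Q] = 0.75 − (1.5)(0.5) = 0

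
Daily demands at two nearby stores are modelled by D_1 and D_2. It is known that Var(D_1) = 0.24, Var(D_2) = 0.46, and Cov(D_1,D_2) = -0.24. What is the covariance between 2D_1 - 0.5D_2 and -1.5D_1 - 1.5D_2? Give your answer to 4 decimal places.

Cov(2D_1 - 0.5D_2, -1.5D_1 - 1.5D_2) = (2)(-1.5)Var(D_1) + (-0.5)(-1.5)Var(D_2) + [(2)(-1.5) + (-0.5)(-1.5)]Cov(D_1,D_2)
= -3·0.24 + 0.75·0.46 + -2.25·-0.24 = 0.165

0.1650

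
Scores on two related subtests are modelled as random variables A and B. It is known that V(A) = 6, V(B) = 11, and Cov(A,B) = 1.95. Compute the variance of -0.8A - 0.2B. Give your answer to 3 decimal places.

4.904

V(-0.8A - 0.2B) = (-0.8)²·V(A) + (-0.2)²·V(B) + 2·(-0.8)·(-0.2)·Cov(A,B)
= 0.64·6 + 0.04·11 + 0.32·1.95 = 4.904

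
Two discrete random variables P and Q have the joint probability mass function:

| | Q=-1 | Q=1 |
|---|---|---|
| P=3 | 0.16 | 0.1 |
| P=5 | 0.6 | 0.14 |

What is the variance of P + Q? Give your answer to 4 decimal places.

1.1984

E[P] = 4.48,  E[Q] = -0.52,  E[PQ] = -2.48
V(P) = 20.84 − (4.48)² = 0.7696;  V(Q) = 1 − (-0.52)² = 0.7296
Cov(P,Q) = -2.48 − (4.48)(-0.52) = -0.1504
V(P + Q) = (1)²·0.7696 + (1)²·0.7296 + 2·(1)·(1)·-0.1504 = 1.1984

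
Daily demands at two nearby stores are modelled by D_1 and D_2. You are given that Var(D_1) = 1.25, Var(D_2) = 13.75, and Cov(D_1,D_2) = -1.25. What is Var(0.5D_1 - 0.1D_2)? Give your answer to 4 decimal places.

0.5750

Var(0.5D_1 - 0.1D_2) = (0.5)²·Var(D_1) + (-0.1)²·Var(D_2) + 2·(0.5)·(-0.1)·Cov(D_1,D_2)
= 0.25·1.25 + 0.01·13.75 + -0.1·-1.25 = 0.575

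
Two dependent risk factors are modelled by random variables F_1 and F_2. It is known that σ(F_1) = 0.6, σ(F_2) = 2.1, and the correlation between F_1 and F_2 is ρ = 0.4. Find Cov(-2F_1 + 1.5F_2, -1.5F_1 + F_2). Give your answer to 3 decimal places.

5.553

Var(F_1) = (0.6)² = 0.36;  Var(F_2) = (2.1)² = 4.41
Cov(F_1,F_2) = ρ·σ(F_1)·σ(F_2) = 0.4·0.6·2.1 = 0.504
Cov(-2F_1 + 1.5F_2, -1.5F_1 + F_2) = (-2)(-1.5)Var(F_1) + (1.5)(1)Var(F_2) + [(-2)(1) + (1.5)(-1.5)]Cov(F_1,F_2)
= 3·0.36 + 1.5·4.41 + -4.25·0.504 = 5.553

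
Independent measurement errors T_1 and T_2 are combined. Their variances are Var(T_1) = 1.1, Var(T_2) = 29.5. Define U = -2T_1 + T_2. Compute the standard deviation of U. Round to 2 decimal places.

By independence, Var(U) = (-2)²Var(T_1) + (1)²Var(T_2)
= (-2)²·1.1 + (1)²·29.5 = 33.9
σ(U) = √33.9 ≈ 5.82

5.82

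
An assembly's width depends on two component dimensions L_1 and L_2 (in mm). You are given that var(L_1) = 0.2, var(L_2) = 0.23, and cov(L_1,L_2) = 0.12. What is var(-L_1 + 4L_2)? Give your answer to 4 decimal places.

var(-L_1 + 4L_2) = (-1)²·var(L_1) + (4)²·var(L_2) + 2·(-1)·(4)·cov(L_1,L_2)
= 1·0.2 + 16·0.23 + -8·0.12 = 2.92

2.9200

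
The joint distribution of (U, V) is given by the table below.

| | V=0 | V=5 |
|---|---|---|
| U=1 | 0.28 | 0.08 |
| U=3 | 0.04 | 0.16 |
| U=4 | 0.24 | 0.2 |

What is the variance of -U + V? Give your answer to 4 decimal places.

E[U] = 2.72,  E[V] = 2.2,  E[UV] = 6.8
var(U) = 9.2 − (2.72)² = 1.8016;  var(V) = 11 − (2.2)² = 6.16
cov(U,V) = 6.8 − (2.72)(2.2) = 0.816
var(-U + V) = (-1)²·1.8016 + (1)²·6.16 + 2·(-1)·(1)·0.816 = 6.3296

6.3296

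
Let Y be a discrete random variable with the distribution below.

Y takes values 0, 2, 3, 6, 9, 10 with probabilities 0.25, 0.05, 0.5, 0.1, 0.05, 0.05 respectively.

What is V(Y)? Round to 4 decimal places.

7.4275

E[Y] = (0)(0.25) + (2)(0.05) + (3)(0.5) + (6)(0.1) + (9)(0.05) + (10)(0.05) = 3.15
E[Y²] = (0)²(0.25) + (2)²(0.05) + (3)²(0.5) + (6)²(0.1) + (9)²(0.05) + (10)²(0.05) = 17.35
V(Y) = E[Y²] − (E[Y])² = 17.35 − (3.15)² = 7.4275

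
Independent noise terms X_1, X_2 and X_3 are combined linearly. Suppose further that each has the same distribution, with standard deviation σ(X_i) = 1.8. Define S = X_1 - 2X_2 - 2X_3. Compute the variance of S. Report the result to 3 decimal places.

29.160

Var(X_i) = (1.8)² = 3.24
By independence, Var(S) = (1)²Var(X_1) + (-2)²Var(X_2) + (-2)²Var(X_3)
= (1)²·3.24 + (-2)²·3.24 + (-2)²·3.24 = 29.16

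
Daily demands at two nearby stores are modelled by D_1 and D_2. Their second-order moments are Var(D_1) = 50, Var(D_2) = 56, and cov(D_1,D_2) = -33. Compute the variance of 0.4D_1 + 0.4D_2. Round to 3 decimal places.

Var(0.4D_1 + 0.4D_2) = (0.4)²·Var(D_1) + (0.4)²·Var(D_2) + 2·(0.4)·(0.4)·cov(D_1,D_2)
= 0.16·50 + 0.16·56 + 0.32·-33 = 6.4

6.400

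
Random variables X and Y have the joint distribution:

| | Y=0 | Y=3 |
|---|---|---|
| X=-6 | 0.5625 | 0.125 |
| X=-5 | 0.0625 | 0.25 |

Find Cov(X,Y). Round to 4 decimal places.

E[X] = -5.6875,  E[Y] = 1.125
E[XY] = -6
Cov(X,Y) = E[XY] − E[X]E[Y] = -6 − (-5.6875)(1.125) = 0.3984375

0.3984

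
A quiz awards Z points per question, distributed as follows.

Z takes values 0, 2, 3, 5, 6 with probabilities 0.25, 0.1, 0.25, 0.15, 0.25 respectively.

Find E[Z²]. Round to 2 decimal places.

E[Z²] = (0)²(0.25) + (2)²(0.1) + (3)²(0.25) + (5)²(0.15) + (6)²(0.25) = 15.4

15.40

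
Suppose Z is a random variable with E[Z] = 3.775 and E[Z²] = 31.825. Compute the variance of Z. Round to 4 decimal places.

Var(Z) = 31.825 − (3.775)² = 17.574375

17.5744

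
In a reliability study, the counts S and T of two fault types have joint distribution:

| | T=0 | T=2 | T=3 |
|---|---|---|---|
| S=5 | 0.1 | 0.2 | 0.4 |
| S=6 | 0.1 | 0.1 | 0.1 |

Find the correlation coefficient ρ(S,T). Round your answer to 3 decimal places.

E[S] = 5.3,  E[T] = 2.1
E[ST] = 11
Cov(S,T) = E[ST] − E[S]E[T] = 11 − (5.3)(2.1) = -0.13
Var(S) = 0.21,  Var(T) = 1.29
ρ = -0.13 / √(0.21·1.29) ≈ -0.250

-0.250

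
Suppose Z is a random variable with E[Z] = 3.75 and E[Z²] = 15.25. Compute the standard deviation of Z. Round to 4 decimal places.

Var(Z) = 15.25 − (3.75)² = 1.1875
SD(Z) = √1.1875 ≈ 1.0897

1.0897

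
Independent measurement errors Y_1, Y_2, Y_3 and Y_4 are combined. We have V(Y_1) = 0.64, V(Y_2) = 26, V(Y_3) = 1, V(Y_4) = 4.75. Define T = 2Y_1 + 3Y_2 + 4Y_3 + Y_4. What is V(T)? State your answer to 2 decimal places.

By independence, V(T) = (2)²V(Y_1) + (3)²V(Y_2) + (4)²V(Y_3) + (1)²V(Y_4)
= (2)²·0.64 + (3)²·26 + (4)²·1 + (1)²·4.75 = 257.31

257.31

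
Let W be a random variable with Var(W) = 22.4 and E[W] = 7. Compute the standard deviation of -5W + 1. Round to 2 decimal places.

23.66

Var(-5W + 1) = (-5)²·22.4 = 560
σ(-5W + 1) = √560 ≈ 23.66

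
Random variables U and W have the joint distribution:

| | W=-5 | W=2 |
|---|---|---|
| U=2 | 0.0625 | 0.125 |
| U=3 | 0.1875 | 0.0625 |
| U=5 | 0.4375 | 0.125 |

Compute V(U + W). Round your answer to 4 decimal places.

9.7344

E[U] = 3.9375,  E[W] = -2.8125,  E[UW] = -12.25
V(U) = 17.0625 − (3.9375)² = 1.55859375;  V(W) = 18.4375 − (-2.8125)² = 10.52734375
cov(U,W) = -12.25 − (3.9375)(-2.8125) = -1.17578125
V(U + W) = (1)²·1.55859375 + (1)²·10.52734375 + 2·(1)·(1)·-1.17578125 = 9.734375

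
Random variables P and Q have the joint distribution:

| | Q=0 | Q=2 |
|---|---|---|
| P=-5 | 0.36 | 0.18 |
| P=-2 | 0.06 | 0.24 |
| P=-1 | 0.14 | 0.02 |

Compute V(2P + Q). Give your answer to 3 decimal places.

13.518

E[P] = -3.46,  E[Q] = 0.88,  E[PQ] = -2.8
V(P) = 14.86 − (-3.46)² = 2.8884;  V(Q) = 1.76 − (0.88)² = 0.9856
Cov(P,Q) = -2.8 − (-3.46)(0.88) = 0.2448
V(2P + Q) = (2)²·2.8884 + (1)²·0.9856 + 2·(2)·(1)·0.2448 = 13.5184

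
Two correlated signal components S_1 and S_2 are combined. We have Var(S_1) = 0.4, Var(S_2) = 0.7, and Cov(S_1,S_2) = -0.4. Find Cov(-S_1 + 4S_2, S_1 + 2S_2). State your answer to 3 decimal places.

Cov(-S_1 + 4S_2, S_1 + 2S_2) = (-1)(1)Var(S_1) + (4)(2)Var(S_2) + [(-1)(2) + (4)(1)]Cov(S_1,S_2)
= -1·0.4 + 8·0.7 + 2·-0.4 = 4.4

4.400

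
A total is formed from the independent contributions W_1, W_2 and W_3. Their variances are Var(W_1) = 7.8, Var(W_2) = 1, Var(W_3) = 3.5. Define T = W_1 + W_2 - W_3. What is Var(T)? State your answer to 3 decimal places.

12.300

By independence, Var(T) = (1)²Var(W_1) + (1)²Var(W_2) + (-1)²Var(W_3)
= (1)²·7.8 + (1)²·1 + (-1)²·3.5 = 12.3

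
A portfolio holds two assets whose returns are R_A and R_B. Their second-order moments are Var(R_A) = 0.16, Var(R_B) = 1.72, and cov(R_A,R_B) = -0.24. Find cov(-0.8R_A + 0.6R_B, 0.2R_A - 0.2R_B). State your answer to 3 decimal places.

cov(-0.8R_A + 0.6R_B, 0.2R_A - 0.2R_B) = (-0.8)(0.2)Var(R_A) + (0.6)(-0.2)Var(R_B) + [(-0.8)(-0.2) + (0.6)(0.2)]cov(R_A,R_B)
= -0.16·0.16 + -0.12·1.72 + 0.28·-0.24 = -0.2992

-0.299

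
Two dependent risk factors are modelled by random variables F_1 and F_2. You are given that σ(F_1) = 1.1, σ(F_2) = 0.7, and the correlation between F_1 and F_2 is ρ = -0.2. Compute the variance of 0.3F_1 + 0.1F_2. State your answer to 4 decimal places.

Var(F_1) = (1.1)² = 1.21;  Var(F_2) = (0.7)² = 0.49
cov(F_1,F_2) = ρ·σ(F_1)·σ(F_2) = -0.2·1.1·0.7 = -0.154
Var(0.3F_1 + 0.1F_2) = (0.3)²·Var(F_1) + (0.1)²·Var(F_2) + 2·(0.3)·(0.1)·cov(F_1,F_2)
= 0.09·1.21 + 0.01·0.49 + 0.06·-0.154 = 0.10456

0.1046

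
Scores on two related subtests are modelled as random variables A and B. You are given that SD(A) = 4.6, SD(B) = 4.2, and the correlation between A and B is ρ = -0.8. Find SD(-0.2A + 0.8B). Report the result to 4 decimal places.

Var(A) = (4.6)² = 21.16;  Var(B) = (4.2)² = 17.64
cov(A,B) = ρ·SD(A)·SD(B) = -0.8·4.6·4.2 = -15.456
Var(-0.2A + 0.8B) = (-0.2)²·Var(A) + (0.8)²·Var(B) + 2·(-0.2)·(0.8)·cov(A,B)
= 0.04·21.16 + 0.64·17.64 + -0.32·-15.456 = 17.08192
SD(-0.2A + 0.8B) = √17.08192 ≈ 4.1330

4.1330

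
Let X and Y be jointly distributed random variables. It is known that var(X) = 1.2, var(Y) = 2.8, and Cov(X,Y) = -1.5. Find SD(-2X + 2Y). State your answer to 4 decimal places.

5.2915

var(-2X + 2Y) = (-2)²·var(X) + (2)²·var(Y) + 2·(-2)·(2)·Cov(X,Y)
= 4·1.2 + 4·2.8 + -8·-1.5 = 28
SD(-2X + 2Y) = √28 ≈ 5.2915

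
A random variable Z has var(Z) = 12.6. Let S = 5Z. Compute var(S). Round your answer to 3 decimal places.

315.000

var(5Z) = (5)²·var(Z) = 25·12.6 = 315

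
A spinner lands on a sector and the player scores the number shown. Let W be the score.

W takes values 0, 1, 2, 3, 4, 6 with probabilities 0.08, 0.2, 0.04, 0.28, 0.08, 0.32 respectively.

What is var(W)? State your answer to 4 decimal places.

E[W] = (0)(0.08) + (1)(0.2) + (2)(0.04) + (3)(0.28) + (4)(0.08) + (6)(0.32) = 3.36
E[W²] = (0)²(0.08) + (1)²(0.2) + (2)²(0.04) + (3)²(0.28) + (4)²(0.08) + (6)²(0.32) = 15.68
var(W) = E[W²] − (E[W])² = 15.68 − (3.36)² = 4.3904

4.3904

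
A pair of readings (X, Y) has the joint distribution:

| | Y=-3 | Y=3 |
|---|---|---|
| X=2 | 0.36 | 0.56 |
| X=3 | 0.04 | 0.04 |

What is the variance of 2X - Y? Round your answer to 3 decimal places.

E[X] = 2.08,  E[Y] = 0.6,  E[XY] = 1.2
Var(X) = 4.4 − (2.08)² = 0.0736;  Var(Y) = 9 − (0.6)² = 8.64
Cov(X,Y) = 1.2 − (2.08)(0.6) = -0.048
Var(2X - Y) = (2)²·0.0736 + (-1)²·8.64 + 2·(2)·(-1)·-0.048 = 9.1264

9.126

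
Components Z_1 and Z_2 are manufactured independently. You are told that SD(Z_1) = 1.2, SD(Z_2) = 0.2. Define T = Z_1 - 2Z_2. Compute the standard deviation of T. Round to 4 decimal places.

Var(Z_1) = 1.44, Var(Z_2) = 0.04
By independence, Var(T) = (1)²Var(Z_1) + (-2)²Var(Z_2)
= (1)²·1.44 + (-2)²·0.04 = 1.6
SD(T) = √1.6 ≈ 1.2649

1.2649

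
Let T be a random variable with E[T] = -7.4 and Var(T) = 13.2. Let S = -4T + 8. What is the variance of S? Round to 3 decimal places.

Var(-4T + 8) = (-4)²·Var(T) = 16·13.2 = 211.2

211.200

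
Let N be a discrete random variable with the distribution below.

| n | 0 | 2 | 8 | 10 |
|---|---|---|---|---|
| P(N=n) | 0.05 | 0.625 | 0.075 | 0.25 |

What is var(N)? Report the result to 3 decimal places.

13.378

E[N] = (0)(0.05) + (2)(0.625) + (8)(0.075) + (10)(0.25) = 4.35
E[N²] = (0)²(0.05) + (2)²(0.625) + (8)²(0.075) + (10)²(0.25) = 32.3
var(N) = E[N²] − (E[N])² = 32.3 − (4.35)² = 13.3775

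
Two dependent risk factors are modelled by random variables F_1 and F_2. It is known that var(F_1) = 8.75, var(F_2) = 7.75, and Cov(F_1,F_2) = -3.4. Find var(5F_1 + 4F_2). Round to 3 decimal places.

206.750

var(5F_1 + 4F_2) = (5)²·var(F_1) + (4)²·var(F_2) + 2·(5)·(4)·Cov(F_1,F_2)
= 25·8.75 + 16·7.75 + 40·-3.4 = 206.75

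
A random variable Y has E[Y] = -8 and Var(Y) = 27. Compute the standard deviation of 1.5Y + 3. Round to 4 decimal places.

7.7942

Var(1.5Y + 3) = (1.5)²·27 = 60.75
SD(1.5Y + 3) = √60.75 ≈ 7.7942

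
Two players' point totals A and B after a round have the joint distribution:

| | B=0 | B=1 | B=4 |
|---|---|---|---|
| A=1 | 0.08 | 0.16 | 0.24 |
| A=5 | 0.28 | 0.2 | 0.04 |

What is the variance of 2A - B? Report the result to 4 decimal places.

25.1776

E[A] = 3.08,  E[B] = 1.48,  E[AB] = 2.92
Var(A) = 13.48 − (3.08)² = 3.9936;  Var(B) = 4.84 − (1.48)² = 2.6496
Cov(A,B) = 2.92 − (3.08)(1.48) = -1.6384
Var(2A - B) = (2)²·3.9936 + (-1)²·2.6496 + 2·(2)·(-1)·-1.6384 = 25.1776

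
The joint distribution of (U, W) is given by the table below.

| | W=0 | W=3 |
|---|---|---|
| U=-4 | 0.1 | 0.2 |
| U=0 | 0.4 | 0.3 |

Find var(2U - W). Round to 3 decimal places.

18.090

E[U] = -1.2,  E[W] = 1.5,  E[UW] = -2.4
var(U) = 4.8 − (-1.2)² = 3.36;  var(W) = 4.5 − (1.5)² = 2.25
cov(U,W) = -2.4 − (-1.2)(1.5) = -0.6
var(2U - W) = (2)²·3.36 + (-1)²·2.25 + 2·(2)·(-1)·-0.6 = 18.09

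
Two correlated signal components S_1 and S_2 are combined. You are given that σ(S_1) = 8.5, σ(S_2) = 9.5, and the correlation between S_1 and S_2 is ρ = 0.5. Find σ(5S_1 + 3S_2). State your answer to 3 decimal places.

61.885

Var(S_1) = (8.5)² = 72.25;  Var(S_2) = (9.5)² = 90.25
cov(S_1,S_2) = ρ·σ(S_1)·σ(S_2) = 0.5·8.5·9.5 = 40.375
Var(5S_1 + 3S_2) = (5)²·Var(S_1) + (3)²·Var(S_2) + 2·(5)·(3)·cov(S_1,S_2)
= 25·72.25 + 9·90.25 + 30·40.375 = 3829.75
σ(5S_1 + 3S_2) = √3829.75 ≈ 61.885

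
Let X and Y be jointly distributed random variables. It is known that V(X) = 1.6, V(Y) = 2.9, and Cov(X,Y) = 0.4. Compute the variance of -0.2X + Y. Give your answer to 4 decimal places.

2.8040

V(-0.2X + Y) = (-0.2)²·V(X) + (1)²·V(Y) + 2·(-0.2)·(1)·Cov(X,Y)
= 0.04·1.6 + 1·2.9 + -0.4·0.4 = 2.804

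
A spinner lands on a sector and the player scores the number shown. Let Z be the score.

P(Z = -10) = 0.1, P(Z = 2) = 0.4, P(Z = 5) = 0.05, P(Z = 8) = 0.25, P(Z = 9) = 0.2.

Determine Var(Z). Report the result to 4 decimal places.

E[Z] = (-10)(0.1) + (2)(0.4) + (5)(0.05) + (8)(0.25) + (9)(0.2) = 3.85
E[Z²] = (-10)²(0.1) + (2)²(0.4) + (5)²(0.05) + (8)²(0.25) + (9)²(0.2) = 45.05
Var(Z) = E[Z²] − (E[Z])² = 45.05 − (3.85)² = 30.2275

30.2275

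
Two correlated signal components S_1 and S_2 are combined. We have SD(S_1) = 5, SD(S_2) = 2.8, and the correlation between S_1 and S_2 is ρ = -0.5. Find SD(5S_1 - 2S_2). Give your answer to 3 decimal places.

28.220

Var(S_1) = (5)² = 25;  Var(S_2) = (2.8)² = 7.84
cov(S_1,S_2) = ρ·SD(S_1)·SD(S_2) = -0.5·5·2.8 = -7
Var(5S_1 - 2S_2) = (5)²·Var(S_1) + (-2)²·Var(S_2) + 2·(5)·(-2)·cov(S_1,S_2)
= 25·25 + 4·7.84 + -20·-7 = 796.36
SD(5S_1 - 2S_2) = √796.36 ≈ 28.220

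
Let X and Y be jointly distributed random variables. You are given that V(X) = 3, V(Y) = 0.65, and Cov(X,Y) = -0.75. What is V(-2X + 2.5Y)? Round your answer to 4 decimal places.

23.5625

V(-2X + 2.5Y) = (-2)²·V(X) + (2.5)²·V(Y) + 2·(-2)·(2.5)·Cov(X,Y)
= 4·3 + 6.25·0.65 + -10·-0.75 = 23.5625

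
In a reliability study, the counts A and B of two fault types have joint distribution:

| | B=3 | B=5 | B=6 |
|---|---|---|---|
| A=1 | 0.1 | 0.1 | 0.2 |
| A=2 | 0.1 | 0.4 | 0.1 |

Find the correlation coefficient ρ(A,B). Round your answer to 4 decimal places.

-0.0782

E[A] = 1.6,  E[B] = 4.9
E[AB] = 7.8
Cov(A,B) = E[AB] − E[A]E[B] = 7.8 − (1.6)(4.9) = -0.04
Var(A) = 0.24,  Var(B) = 1.09
ρ = -0.04 / √(0.24·1.09) ≈ -0.0782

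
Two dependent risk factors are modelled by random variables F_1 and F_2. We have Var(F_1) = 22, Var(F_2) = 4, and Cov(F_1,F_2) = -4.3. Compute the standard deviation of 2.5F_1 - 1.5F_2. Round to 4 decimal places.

13.3697

Var(2.5F_1 - 1.5F_2) = (2.5)²·Var(F_1) + (-1.5)²·Var(F_2) + 2·(2.5)·(-1.5)·Cov(F_1,F_2)
= 6.25·22 + 2.25·4 + -7.5·-4.3 = 178.75
SD(2.5F_1 - 1.5F_2) = √178.75 ≈ 13.3697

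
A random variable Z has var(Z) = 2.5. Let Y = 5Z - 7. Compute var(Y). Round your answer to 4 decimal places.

62.5000

var(5Z - 7) = (5)²·var(Z) = 25·2.5 = 62.5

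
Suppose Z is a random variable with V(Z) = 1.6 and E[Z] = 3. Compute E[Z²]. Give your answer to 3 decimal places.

E[Z²] = V(Z) + (E[Z])² = 1.6 + (3)² = 10.6

10.600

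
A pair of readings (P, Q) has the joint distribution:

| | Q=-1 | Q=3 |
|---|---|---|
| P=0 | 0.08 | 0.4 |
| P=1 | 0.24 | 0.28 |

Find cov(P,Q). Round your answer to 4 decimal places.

E[P] = 0.52,  E[Q] = 1.72
E[PQ] = 0.6
cov(P,Q) = E[PQ] − E[P]E[Q] = 0.6 − (0.52)(1.72) = -0.2944

-0.2944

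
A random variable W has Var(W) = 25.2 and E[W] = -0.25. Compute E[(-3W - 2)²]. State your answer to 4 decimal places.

228.3625

E[-3W - 2] = -3·-0.25 − 2 = -1.25
Var(-3W - 2) = (-3)²·25.2 = 226.8
E[(-3W - 2)²] = Var((-3W - 2)) + (E[(-3W - 2)])² = 226.8 + (-1.25)² = 228.3625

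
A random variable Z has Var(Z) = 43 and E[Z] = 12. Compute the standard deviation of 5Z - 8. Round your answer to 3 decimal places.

Var(5Z - 8) = (5)²·43 = 1075
SD(5Z - 8) = √1075 ≈ 32.787

32.787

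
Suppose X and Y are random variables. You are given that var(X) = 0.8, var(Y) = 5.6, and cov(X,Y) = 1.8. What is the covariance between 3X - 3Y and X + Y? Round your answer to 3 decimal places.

-14.400

cov(3X - 3Y, X + Y) = (3)(1)var(X) + (-3)(1)var(Y) + [(3)(1) + (-3)(1)]cov(X,Y)
= 3·0.8 + -3·5.6 + 0·1.8 = -14.4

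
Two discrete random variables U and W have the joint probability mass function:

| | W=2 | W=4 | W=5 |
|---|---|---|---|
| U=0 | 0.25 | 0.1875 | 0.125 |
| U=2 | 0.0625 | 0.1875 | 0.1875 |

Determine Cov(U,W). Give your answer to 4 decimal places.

0.3984

E[U] = 0.875,  E[W] = 3.6875
E[UW] = 3.625
Cov(U,W) = E[UW] − E[U]E[W] = 3.625 − (0.875)(3.6875) = 0.3984375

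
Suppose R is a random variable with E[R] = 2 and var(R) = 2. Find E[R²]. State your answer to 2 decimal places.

6.00

E[R²] = var(R) + (E[R])² = 2 + (2)² = 6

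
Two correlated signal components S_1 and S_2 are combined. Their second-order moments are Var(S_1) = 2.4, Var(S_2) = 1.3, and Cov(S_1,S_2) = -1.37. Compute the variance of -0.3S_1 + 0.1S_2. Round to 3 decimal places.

0.311

Var(-0.3S_1 + 0.1S_2) = (-0.3)²·Var(S_1) + (0.1)²·Var(S_2) + 2·(-0.3)·(0.1)·Cov(S_1,S_2)
= 0.09·2.4 + 0.01·1.3 + -0.06·-1.37 = 0.3112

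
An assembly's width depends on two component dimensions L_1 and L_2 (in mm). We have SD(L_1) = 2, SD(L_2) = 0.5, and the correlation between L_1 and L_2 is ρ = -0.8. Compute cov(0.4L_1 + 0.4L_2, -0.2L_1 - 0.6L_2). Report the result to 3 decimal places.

-0.124

V(L_1) = (2)² = 4;  V(L_2) = (0.5)² = 0.25
cov(L_1,L_2) = ρ·SD(L_1)·SD(L_2) = -0.8·2·0.5 = -0.8
cov(0.4L_1 + 0.4L_2, -0.2L_1 - 0.6L_2) = (0.4)(-0.2)V(L_1) + (0.4)(-0.6)V(L_2) + [(0.4)(-0.6) + (0.4)(-0.2)]cov(L_1,L_2)
= -0.08·4 + -0.24·0.25 + -0.32·-0.8 = -0.124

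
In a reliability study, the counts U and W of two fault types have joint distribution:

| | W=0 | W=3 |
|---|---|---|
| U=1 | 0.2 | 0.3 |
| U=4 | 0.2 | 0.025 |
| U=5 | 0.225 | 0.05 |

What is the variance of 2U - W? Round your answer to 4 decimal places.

E[U] = 2.775,  E[W] = 1.125,  E[UW] = 1.95
var(U) = 10.975 − (2.775)² = 3.274375;  var(W) = 3.375 − (1.125)² = 2.109375
cov(U,W) = 1.95 − (2.775)(1.125) = -1.171875
var(2U - W) = (2)²·3.274375 + (-1)²·2.109375 + 2·(2)·(-1)·-1.171875 = 19.894375

19.8944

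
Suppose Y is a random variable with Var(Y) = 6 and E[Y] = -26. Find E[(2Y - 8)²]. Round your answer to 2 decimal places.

3624.00

E[2Y - 8] = 2·-26 − 8 = -60
Var(2Y - 8) = (2)²·6 = 24
E[(2Y - 8)²] = Var((2Y - 8)) + (E[(2Y - 8)])² = 24 + (-60)² = 3624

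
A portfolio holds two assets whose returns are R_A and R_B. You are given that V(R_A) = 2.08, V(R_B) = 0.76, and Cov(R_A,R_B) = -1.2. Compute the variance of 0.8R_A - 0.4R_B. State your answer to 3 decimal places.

V(0.8R_A - 0.4R_B) = (0.8)²·V(R_A) + (-0.4)²·V(R_B) + 2·(0.8)·(-0.4)·Cov(R_A,R_B)
= 0.64·2.08 + 0.16·0.76 + -0.64·-1.2 = 2.2208

2.221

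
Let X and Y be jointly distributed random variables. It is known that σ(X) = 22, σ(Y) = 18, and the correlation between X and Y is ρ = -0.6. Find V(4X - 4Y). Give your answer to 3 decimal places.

20531.200

V(X) = (22)² = 484;  V(Y) = (18)² = 324
Cov(X,Y) = ρ·σ(X)·σ(Y) = -0.6·22·18 = -237.6
V(4X - 4Y) = (4)²·V(X) + (-4)²·V(Y) + 2·(4)·(-4)·Cov(X,Y)
= 16·484 + 16·324 + -32·-237.6 = 20531.2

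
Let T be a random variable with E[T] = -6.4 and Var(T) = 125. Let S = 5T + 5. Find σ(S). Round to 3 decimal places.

55.902

Var(5T + 5) = (5)²·125 = 3125
σ(S) = √3125 ≈ 55.902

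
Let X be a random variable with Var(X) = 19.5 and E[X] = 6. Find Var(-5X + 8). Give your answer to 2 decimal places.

Var(-5X + 8) = (-5)²·Var(X) = 25·19.5 = 487.5

487.50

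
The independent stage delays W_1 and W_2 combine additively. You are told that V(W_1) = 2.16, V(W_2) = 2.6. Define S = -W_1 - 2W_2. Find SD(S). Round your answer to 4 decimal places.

3.5440

By independence, V(S) = (-1)²V(W_1) + (-2)²V(W_2)
= (-1)²·2.16 + (-2)²·2.6 = 12.56
SD(S) = √12.56 ≈ 3.5440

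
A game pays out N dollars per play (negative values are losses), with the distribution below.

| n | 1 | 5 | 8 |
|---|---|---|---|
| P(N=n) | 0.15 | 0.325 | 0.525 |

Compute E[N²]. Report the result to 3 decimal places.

E[N²] = (1)²(0.15) + (5)²(0.325) + (8)²(0.525) = 41.875

41.875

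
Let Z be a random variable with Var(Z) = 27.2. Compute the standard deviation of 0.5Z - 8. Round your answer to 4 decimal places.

2.6077

Var(0.5Z - 8) = (0.5)²·27.2 = 6.8
sd(0.5Z - 8) = √6.8 ≈ 2.6077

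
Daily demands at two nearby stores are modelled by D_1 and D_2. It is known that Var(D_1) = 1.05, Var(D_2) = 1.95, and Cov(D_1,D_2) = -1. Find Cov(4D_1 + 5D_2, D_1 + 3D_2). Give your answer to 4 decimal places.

Cov(4D_1 + 5D_2, D_1 + 3D_2) = (4)(1)Var(D_1) + (5)(3)Var(D_2) + [(4)(3) + (5)(1)]Cov(D_1,D_2)
= 4·1.05 + 15·1.95 + 17·-1 = 16.45

16.4500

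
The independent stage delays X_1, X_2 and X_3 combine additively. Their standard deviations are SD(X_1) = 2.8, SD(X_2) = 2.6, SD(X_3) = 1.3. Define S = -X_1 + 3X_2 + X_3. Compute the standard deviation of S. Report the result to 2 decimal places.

8.39

Var(X_1) = 7.84, Var(X_2) = 6.76, Var(X_3) = 1.69
By independence, Var(S) = (-1)²Var(X_1) + (3)²Var(X_2) + (1)²Var(X_3)
= (-1)²·7.84 + (3)²·6.76 + (1)²·1.69 = 70.37
SD(S) = √70.37 ≈ 8.39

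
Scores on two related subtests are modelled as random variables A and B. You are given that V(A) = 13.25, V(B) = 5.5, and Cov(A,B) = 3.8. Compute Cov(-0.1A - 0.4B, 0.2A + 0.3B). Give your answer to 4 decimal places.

Cov(-0.1A - 0.4B, 0.2A + 0.3B) = (-0.1)(0.2)V(A) + (-0.4)(0.3)V(B) + [(-0.1)(0.3) + (-0.4)(0.2)]Cov(A,B)
= -0.02·13.25 + -0.12·5.5 + -0.11·3.8 = -1.343

-1.3430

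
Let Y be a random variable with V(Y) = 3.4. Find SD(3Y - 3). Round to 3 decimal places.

V(3Y - 3) = (3)²·3.4 = 30.6
SD(3Y - 3) = √30.6 ≈ 5.532

5.532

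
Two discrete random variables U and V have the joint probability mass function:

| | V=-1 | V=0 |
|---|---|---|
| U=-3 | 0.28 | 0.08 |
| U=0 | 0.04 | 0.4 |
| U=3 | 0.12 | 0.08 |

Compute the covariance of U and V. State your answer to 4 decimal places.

0.2688

E[U] = -0.48,  E[V] = -0.44
E[UV] = 0.48
cov(U,V) = E[UV] − E[U]E[V] = 0.48 − (-0.48)(-0.44) = 0.2688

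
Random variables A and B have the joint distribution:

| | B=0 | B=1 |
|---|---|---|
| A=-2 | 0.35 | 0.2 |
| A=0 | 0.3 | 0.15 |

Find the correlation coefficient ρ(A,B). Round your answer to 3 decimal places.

-0.032

E[A] = -1.1,  E[B] = 0.35
E[AB] = -0.4
cov(A,B) = E[AB] − E[A]E[B] = -0.4 − (-1.1)(0.35) = -0.015
V(A) = 0.99,  V(B) = 0.2275
ρ = -0.015 / √(0.99·0.2275) ≈ -0.032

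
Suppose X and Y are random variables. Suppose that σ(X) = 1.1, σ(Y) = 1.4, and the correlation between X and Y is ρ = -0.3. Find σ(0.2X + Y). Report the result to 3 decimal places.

1.350

V(X) = (1.1)² = 1.21;  V(Y) = (1.4)² = 1.96
Cov(X,Y) = ρ·σ(X)·σ(Y) = -0.3·1.1·1.4 = -0.462
V(0.2X + Y) = (0.2)²·V(X) + (1)²·V(Y) + 2·(0.2)·(1)·Cov(X,Y)
= 0.04·1.21 + 1·1.96 + 0.4·-0.462 = 1.8236
σ(0.2X + Y) = √1.8236 ≈ 1.350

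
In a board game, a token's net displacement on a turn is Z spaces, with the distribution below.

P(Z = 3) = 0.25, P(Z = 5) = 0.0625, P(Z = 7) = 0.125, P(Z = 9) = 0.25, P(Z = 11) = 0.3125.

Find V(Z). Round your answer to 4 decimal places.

9.8594

E[Z] = (3)(0.25) + (5)(0.0625) + (7)(0.125) + (9)(0.25) + (11)(0.3125) = 7.625
E[Z²] = (3)²(0.25) + (5)²(0.0625) + (7)²(0.125) + (9)²(0.25) + (11)²(0.3125) = 68
V(Z) = E[Z²] − (E[Z])² = 68 − (7.625)² = 9.859375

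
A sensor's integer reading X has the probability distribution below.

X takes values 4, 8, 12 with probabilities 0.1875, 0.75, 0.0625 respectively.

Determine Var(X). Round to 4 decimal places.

E[X] = (4)(0.1875) + (8)(0.75) + (12)(0.0625) = 7.5
E[X²] = (4)²(0.1875) + (8)²(0.75) + (12)²(0.0625) = 60
Var(X) = E[X²] − (E[X])² = 60 − (7.5)² = 3.75

3.7500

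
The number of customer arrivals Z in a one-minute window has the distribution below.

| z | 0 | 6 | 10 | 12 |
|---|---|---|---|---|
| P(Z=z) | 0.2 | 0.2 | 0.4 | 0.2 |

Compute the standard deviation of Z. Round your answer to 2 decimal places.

4.27

E[Z] = (0)(0.2) + (6)(0.2) + (10)(0.4) + (12)(0.2) = 7.6
E[Z²] = (0)²(0.2) + (6)²(0.2) + (10)²(0.4) + (12)²(0.2) = 76
V(Z) = E[Z²] − (E[Z])² = 76 − (7.6)² = 18.24
sd(Z) = √18.24 ≈ 4.27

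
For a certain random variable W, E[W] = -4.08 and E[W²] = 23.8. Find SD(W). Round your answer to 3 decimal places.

2.675

V(W) = 23.8 − (-4.08)² = 7.1536
SD(W) = √7.1536 ≈ 2.675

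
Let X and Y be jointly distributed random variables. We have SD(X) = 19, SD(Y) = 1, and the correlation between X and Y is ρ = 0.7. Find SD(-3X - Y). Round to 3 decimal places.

57.704

var(X) = (19)² = 361;  var(Y) = (1)² = 1
cov(X,Y) = ρ·SD(X)·SD(Y) = 0.7·19·1 = 13.3
var(-3X - Y) = (-3)²·var(X) + (-1)²·var(Y) + 2·(-3)·(-1)·cov(X,Y)
= 9·361 + 1·1 + 6·13.3 = 3329.8
SD(-3X - Y) = √3329.8 ≈ 57.704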